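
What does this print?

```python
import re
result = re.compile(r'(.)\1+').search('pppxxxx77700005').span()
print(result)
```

The backreference `\1` re-matches whatever the first group consumed, character for character.
The match spans [0:3] → 'ppp'.

(0, 3)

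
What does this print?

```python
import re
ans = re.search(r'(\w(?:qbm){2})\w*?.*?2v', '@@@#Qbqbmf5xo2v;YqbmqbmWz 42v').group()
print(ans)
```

The pattern matches a word character, then the literal 'qbm' repeated 2 times (captured); then zero or more of a word character (lazy), then zero or more of any character (lazy), then the literal '2v'.
`re.search` scans for the first position where the pattern succeeds.
The match spans [16:29] → 'YqbmqbmWz 42v'.
Captured: group 1 = 'Yqbmqbm'.

YqbmqbmWz 42v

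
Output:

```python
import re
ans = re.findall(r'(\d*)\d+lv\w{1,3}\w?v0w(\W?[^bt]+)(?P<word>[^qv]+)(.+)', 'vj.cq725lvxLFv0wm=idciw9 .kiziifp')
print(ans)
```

The pattern matches zero or more of a digit (captured); then one or more of a digit, then the literal 'lv', then 1 to 3 of a word character; then optionally a word character, then the literal 'v0w'; then optionally a non-word character, then one or more of any character except [bt] (captured); then one or more of any character except [qv] (captured as 'word'); then one or more of any character (captured).
Matches: at [5:33] match '725lvxLFv0wm=idciw9 .kiziifp', groups = ('72', 'm=idciw9 .kizii', 'f', 'p').
With 4 capturing groups, `findall` returns a 4-tuple per match.

[('72', 'm=idciw9 .kizii', 'f', 'p')]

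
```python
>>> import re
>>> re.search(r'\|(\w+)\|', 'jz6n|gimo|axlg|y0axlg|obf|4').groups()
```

('gimo',)

The match spans [4:10] → '|gimo|'.
Captured: group 1 = 'gimo'.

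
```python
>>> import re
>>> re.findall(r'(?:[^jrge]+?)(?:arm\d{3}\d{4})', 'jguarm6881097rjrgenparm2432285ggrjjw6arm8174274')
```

Pattern: one or more of any character except [jrge] (lazy) (non-capturing group); then the literal 'arm', then exactly 3 of a digit, then exactly 4 of a digit (non-capturing group).
Scanning left to right: at [2:13] → 'uarm6881097'; at [18:30] → 'nparm2432285'; at [35:47] → 'w6arm8174274'.
With no groups in the pattern, `findall` gives back each whole match — 3 here.

['uarm6881097', 'nparm2432285', 'w6arm8174274']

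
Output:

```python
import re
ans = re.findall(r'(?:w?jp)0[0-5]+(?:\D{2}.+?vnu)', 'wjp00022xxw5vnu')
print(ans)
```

['wjp00022xxw5vnu']

`findall` yields the raw match text (1 of them) because the pattern has no groups.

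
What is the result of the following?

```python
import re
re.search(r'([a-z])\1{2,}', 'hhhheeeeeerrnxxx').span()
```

`\1` is not a pattern — it's the concrete string captured by group 1, re-applied verbatim.
The match spans [0:4] → 'hhhh'.

(0, 4)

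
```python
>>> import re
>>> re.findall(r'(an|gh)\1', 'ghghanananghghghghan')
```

A backreference is literal: `\1` must see the identical characters the first group matched.
Matches: at [0:4] match 'ghgh', group 1 = 'gh'; at [4:8] match 'anan', group 1 = 'an'; at [10:14] match 'ghgh', group 1 = 'gh'; at [14:18] match 'ghgh', group 1 = 'gh'.
`findall` collects group 1 from each match (4 total).

['gh', 'an', 'gh', 'gh']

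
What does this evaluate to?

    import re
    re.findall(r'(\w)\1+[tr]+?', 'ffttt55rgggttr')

['f', '5', 'g']

`\1` is not a pattern — it's the concrete string captured by group 1, re-applied verbatim.
One capturing group, so `findall` returns just the captured substring from each match — 3 in all.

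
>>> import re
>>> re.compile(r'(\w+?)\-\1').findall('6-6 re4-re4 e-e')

['6', 're4', 'e']

A backreference is literal: `\1` must see the identical characters the first group matched.
Walking the string: at [0:3] match '6-6', group 1 = '6'; at [4:11] match 're4-re4', group 1 = 're4'; at [12:15] match 'e-e', group 1 = 'e'.
Because there's exactly one group, `findall` drops the full match and keeps group 1 from each hit.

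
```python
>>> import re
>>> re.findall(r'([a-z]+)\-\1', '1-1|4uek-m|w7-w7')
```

[]

With a single group, `findall` returns only what that group captured — 0 items.
Nothing in the string satisfies the pattern, so the list is empty.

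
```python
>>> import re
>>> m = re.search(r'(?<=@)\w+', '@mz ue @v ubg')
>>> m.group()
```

The `(?=…)`/`(?<=…)` assertion just peeks at neighbouring text; it doesn't advance the match position.
Unlike `match`, `search` isn't anchored — it looks for the pattern anywhere in the string.
The match spans [1:3] → 'mz'.

'mz'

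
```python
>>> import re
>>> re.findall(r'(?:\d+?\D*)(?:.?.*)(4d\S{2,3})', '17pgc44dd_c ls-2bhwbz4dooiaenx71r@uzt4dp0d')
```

['4dp0d']

The pattern matches one or more of a digit (lazy), then zero or more of a non-digit (non-capturing group); then optionally any character, then zero or more of any character (non-capturing group); then the literal '4d', then 2 to 3 of a non-whitespace character (captured).
Matches: at [0:42] match '17pgc44dd_c ls-2bhwbz4dooiaenx71r@uzt4dp0d', group 1 = '4dp0d'.
With a single group, `findall` returns only what that group captured — 1 item.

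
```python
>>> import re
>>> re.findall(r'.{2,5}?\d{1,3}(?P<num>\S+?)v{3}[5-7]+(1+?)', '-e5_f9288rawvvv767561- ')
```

[('_f9288raw', '1')]

Pattern: 2 to 5 of any character (lazy), then 1 to 3 of a digit; then one or more of a non-whitespace character (lazy) (captured as 'num'); then exactly 3 of the literal 'v', then one or more of a character in [5-7]; then one or more of a literal '1' (lazy) (captured).
Lazy quantifiers expand one character at a time until the remainder of the pattern can match.
Matches: at [0:21] match '-e5_f9288rawvvv767561', groups = ('_f9288raw', '1').
2 groups means the one result is a tuple of 2 captured strings — 1 here.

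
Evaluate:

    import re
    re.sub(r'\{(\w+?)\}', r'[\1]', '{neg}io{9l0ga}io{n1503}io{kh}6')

The replacement refers to a captured group, so each match is rewritten using its own captured text.

'[neg]io[9l0ga]io[n1503]io[kh]6'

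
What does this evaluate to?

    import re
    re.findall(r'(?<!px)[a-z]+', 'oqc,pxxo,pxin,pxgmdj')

`(?!…)`/`(?<!…)` only lets a position through if the neighbouring text does NOT match; no characters are consumed.
Scanning left to right: at [0:3] → 'oqc'; at [4:8] → 'pxxo'; at [9:13] → 'pxin'; at [14:20] → 'pxgmdj'.
No capturing groups, so `findall` returns the 4 full match strings.

['oqc', 'pxxo', 'pxin', 'pxgmdj']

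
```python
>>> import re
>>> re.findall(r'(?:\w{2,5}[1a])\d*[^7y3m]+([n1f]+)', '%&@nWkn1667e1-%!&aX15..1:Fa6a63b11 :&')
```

The pattern matches 2 to 5 of a word character, then one of [1a] (non-capturing group); then zero or more of a digit, then one or more of any character except [7y3m]; then one or more of one of [n1f] (captured).
`findall` collects group 1 from each match (2 total).

['1', '1']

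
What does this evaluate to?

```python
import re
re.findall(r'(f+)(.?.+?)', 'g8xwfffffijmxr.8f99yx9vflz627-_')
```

[('fffff', 'ij'), ('f', '99'), ('f', 'lz')]

Pattern: one or more of a literal 'f' (captured); then optionally any character, then one or more of any character (lazy) (captured).
Matches: at [4:11] match 'fffffij', groups = ('fffff', 'ij'); at [16:19] match 'f99', groups = ('f', '99'); at [23:26] match 'flz', groups = ('f', 'lz').
Multiple groups make `findall` return tuples — one 2-tuple for each match.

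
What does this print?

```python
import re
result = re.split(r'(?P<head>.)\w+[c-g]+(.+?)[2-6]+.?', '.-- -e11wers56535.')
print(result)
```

['.-- ', '-', 'rs', '']

Lazy quantifiers expand one character at a time until the remainder of the pattern can match.
With a capturing group present, the delimiter's captured portion is kept in the result list.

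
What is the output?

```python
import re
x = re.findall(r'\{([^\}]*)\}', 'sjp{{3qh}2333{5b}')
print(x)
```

['{3qh', '5b']

Matches: at [3:9] match '{{3qh}', group 1 = '{3qh'; at [13:17] match '{5b}', group 1 = '5b'.
With a single group, `findall` returns only what that group captured — 2 items.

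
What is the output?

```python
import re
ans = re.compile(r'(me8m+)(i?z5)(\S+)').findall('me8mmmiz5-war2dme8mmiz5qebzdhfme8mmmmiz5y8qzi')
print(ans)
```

[('me8mmm', 'iz5', '-war2dme8mmiz5qebzdhfme8mmmmiz5y8qzi')]

The pattern matches the literal 'me8', then one or more of a literal 'm' (captured); then optionally a literal 'i', then the literal 'z5' (captured); then one or more of a non-whitespace character (captured).
Scanning left to right: at [0:45] match 'me8mmmiz5-war2dme8mmiz5qebzdhfme8mmmmiz5y8qzi', groups = ('me8mmm', 'iz5', '-war2dme8mmiz5qebzdhfme8mmmmiz5y8qzi').
With 3 capturing groups, `findall` returns a 3-tuple per match.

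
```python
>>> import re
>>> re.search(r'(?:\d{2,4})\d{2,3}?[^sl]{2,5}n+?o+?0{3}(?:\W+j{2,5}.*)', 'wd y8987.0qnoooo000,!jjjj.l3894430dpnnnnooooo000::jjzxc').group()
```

'8987.0qnoooo000,!jjjj.l3894430dpnnnnooooo000::jjzxc'

The pattern matches 2 to 4 of a digit (non-capturing group); then 2 to 3 of a digit (lazy), then 2 to 5 of any character except [sl], then one or more of a literal 'n' (lazy); then one or more of a literal 'o' (lazy), then exactly 3 of a literal '0'; then one or more of a non-word character, then 2 to 5 of a literal 'j', then zero or more of any character (non-capturing group).
Unlike `match`, `search` isn't anchored — it looks for the pattern anywhere in the string.
The match spans [4:55] → '8987.0qnoooo000,!jjjj.l3894430dpnnnnooooo000::jjzxc'.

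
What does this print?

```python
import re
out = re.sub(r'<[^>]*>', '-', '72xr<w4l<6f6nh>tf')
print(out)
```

Matches: at [4:15] → '<w4l<6f6nh>'.
Each match is replaced by '-'.

72xr-tf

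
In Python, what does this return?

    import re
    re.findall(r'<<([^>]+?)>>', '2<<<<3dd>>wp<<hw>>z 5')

Scanning left to right: at [1:10] match '<<<<3dd>>', group 1 = '<<3dd'; at [12:18] match '<<hw>>', group 1 = 'hw'.
With a single group, `findall` returns only what that group captured — 2 items.

['<<3dd', 'hw']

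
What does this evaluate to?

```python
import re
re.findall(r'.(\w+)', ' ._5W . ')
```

This matches any character; then one or more of a word character (captured).
Scanning left to right: at [1:5] match '._5W', group 1 = '_5W'.
One capturing group, so `findall` returns just the captured substring from the one match — 1 in all.

['_5W']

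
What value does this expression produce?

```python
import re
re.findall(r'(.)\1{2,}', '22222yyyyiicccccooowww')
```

['2', 'y', 'c', 'o', 'w']

After group 1 captures some text, `\1` only succeeds where that same text appears again.
Because there's exactly one group, `findall` drops the full match and keeps group 1 from each hit.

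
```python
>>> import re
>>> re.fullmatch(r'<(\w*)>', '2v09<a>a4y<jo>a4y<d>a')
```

`fullmatch` succeeds only if the pattern covers the string from start to end.
Here the string isn't matched end-to-end, so the call returns None.

None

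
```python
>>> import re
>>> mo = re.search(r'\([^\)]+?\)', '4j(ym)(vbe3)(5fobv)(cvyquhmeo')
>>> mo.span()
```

(2, 6)

The match spans [2:6] → '(ym)'.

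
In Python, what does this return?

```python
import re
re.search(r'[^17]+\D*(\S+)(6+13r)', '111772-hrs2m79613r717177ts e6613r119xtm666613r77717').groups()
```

This matches one or more of any character except [17], then zero or more of a non-digit; then one or more of a non-whitespace character (captured); then one or more of a literal '6', then the literal '13r' (captured).
`re.search` scans for the first position where the pattern succeeds.
The match spans [5:18] → '2-hrs2m79613r'.
Captured: group 1 = '79', group 2 = '613r'.

('79', '613r')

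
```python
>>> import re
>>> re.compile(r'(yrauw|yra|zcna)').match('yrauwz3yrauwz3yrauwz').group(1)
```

Branches in `(...|...)` are attempted left-to-right; the first branch that allows the whole pattern to succeed is taken.
With `match`, the pattern is implicitly anchored at the beginning.
The match spans [0:5] → 'yrauw'.
Captured: group 1 = 'yrauw'.

'yrauw'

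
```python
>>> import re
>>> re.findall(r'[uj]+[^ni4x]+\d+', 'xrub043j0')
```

The pattern matches one or more of one of [uj]; then one or more of any character except [ni4x], then one or more of a digit.
Matches: at [2:7] → 'ub043'.
Since nothing is captured, `findall` lists the 1 matched substring directly.

['ub043']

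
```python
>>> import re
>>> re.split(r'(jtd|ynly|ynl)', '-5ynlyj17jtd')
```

['-5', 'ynly', 'j17', 'jtd', '']

The regex engine tests alternatives in the order written; an earlier branch that matches wins even if a later one would match more.
Matches to split on: at [2:6] → 'ynly'; at [9:12] → 'jtd'.
With a capturing group present, the delimiter's captured portion is kept in the result list.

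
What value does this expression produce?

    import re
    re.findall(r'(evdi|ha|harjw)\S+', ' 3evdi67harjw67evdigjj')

['evdi']

Matches: at [2:22] match 'evdi67harjw67evdigjj', group 1 = 'evdi'.
One capturing group, so `findall` returns just the captured substring from the one match — 1 in all.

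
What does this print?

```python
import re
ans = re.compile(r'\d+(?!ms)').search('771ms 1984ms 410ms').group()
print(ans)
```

`(?!…)`/`(?<!…)` only lets a position through if the neighbouring text does NOT match; no characters are consumed.
The match spans [0:2] → '77'.

77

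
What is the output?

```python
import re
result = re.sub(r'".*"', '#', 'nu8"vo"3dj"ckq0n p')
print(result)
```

`sub` substitutes '#' at each match site.

nu8#ckq0n p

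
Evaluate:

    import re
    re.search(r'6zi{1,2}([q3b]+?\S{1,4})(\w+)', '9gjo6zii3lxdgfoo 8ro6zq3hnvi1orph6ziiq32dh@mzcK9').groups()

The pattern matches the literal '6z', then 1 to 2 of a literal 'i'; then one or more of one of [q3b] (lazy), then 1 to 4 of a non-whitespace character (captured); then one or more of a word character (captured).
Unlike `match`, `search` isn't anchored — it looks for the pattern anywhere in the string.
The match spans [4:16] → '6zii3lxdgfoo'.
Captured: group 1 = '3lxdg', group 2 = 'foo'.

('3lxdg', 'foo')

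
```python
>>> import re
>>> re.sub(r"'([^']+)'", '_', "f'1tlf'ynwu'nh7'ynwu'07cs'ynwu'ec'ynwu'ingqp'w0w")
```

'f_ynwu_ynwu_ynwu_ynwu_w0w'

Each match is replaced by '_'.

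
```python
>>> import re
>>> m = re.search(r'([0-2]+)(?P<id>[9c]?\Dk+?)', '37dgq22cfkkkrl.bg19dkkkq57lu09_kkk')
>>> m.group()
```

'22cfk'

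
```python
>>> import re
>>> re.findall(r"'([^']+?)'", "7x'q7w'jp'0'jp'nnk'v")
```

Scanning left to right: at [2:7] match "'q7w'", group 1 = 'q7w'; at [9:12] match "'0'", group 1 = '0'; at [14:19] match "'nnk'", group 1 = 'nnk'.
One capturing group, so `findall` returns just the captured substring from each match — 3 in all.

['q7w', '0', 'nnk']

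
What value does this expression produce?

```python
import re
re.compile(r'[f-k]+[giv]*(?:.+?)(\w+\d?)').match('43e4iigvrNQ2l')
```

None

This matches one or more of a character in [f-k], then zero or more of one of [giv]; then one or more of any character (lazy) (non-capturing group); then one or more of a word character, then optionally a digit (captured).
`re.match` won't scan ahead — the pattern has to work from the very first character.
Here the string doesn't start with a match, so the call returns None.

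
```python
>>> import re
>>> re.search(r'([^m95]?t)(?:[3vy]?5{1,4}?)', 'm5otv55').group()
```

'otv5'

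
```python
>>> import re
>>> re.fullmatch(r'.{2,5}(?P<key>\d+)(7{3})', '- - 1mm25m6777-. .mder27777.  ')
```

None

`re.fullmatch` requires the pattern to consume the entire string.
Here the pattern can't cover the whole string, so the call returns None.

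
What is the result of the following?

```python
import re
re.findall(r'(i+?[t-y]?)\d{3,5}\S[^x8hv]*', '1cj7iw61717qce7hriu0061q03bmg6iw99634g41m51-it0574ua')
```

This matches one or more of the literal 'i' (lazy), then optionally a character in [t-y] (captured); then 3 to 5 of a digit, then a non-whitespace character, then zero or more of any character except [x8hv].
Walking the string: at [4:15] match 'iw61717qce7', group 1 = 'iw'; at [17:52] match 'iu0061q03bmg6iw99634g41m51-it0574ua', group 1 = 'iu'.
One capturing group, so `findall` returns just the captured substring from each match — 2 in all.

['iw', 'iu']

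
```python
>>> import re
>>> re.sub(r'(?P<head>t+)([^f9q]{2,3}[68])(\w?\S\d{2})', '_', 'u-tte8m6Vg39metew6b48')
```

The pattern matches one or more of a literal 't' (captured as 'head'); then 2 to 3 of any character except [f9q], then one of [68] (captured); then optionally a word character, then a non-whitespace character, then exactly 2 of a digit (captured).
Each match is replaced by '_'.

'u-_me_'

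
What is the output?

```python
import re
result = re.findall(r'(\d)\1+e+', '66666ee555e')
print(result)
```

['6', '5']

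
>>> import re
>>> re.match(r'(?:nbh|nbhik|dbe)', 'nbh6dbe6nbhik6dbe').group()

'nbh'

`re.match` won't scan ahead — the pattern has to work from the very first character.
The match spans [0:3] → 'nbh'.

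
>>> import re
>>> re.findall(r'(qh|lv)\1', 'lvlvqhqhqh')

['lv', 'qh']

`\1` has to match the exact text group 1 already captured.
`findall` collects group 1 from each match (2 total).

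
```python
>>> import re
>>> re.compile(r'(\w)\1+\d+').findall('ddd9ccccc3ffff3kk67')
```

The backreference `\1` re-matches whatever the first group consumed, character for character.
With a single group, `findall` returns only what that group captured — 4 items.

['d', 'c', 'f', 'k']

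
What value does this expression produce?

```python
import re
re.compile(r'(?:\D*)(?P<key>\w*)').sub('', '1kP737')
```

''

Pattern: zero or more of a non-digit (non-capturing group); then zero or more of a word character (captured as 'key').
Each match is replaced by ''.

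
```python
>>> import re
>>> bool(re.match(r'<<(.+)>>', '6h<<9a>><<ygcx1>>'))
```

`re.match` only tries the pattern at the start of the string.
Here the string doesn't start with a match, so the call returns None, and `bool(None)` is False.

False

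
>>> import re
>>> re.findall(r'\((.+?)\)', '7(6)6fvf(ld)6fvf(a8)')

['6', 'ld', 'a8']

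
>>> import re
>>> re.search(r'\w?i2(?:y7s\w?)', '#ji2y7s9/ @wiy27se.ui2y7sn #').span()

(1, 8)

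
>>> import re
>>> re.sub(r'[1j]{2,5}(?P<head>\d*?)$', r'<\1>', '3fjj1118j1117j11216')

'3fjj1118j1117<216>'

`\1` in the replacement pulls in group 1's text for each match.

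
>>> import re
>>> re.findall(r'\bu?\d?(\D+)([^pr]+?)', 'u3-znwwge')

[('-znwwg', 'e')]

Multiple groups make `findall` return tuples — one 2-tuple for the one match.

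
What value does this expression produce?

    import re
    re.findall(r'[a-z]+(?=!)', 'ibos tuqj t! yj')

['t']

The positive lookaround only admits positions where the adjacent text matches; those characters stay outside the span.
Walking the string: at [10:11] → 't'.
`findall` yields the raw match text (1 of them) because the pattern has no groups.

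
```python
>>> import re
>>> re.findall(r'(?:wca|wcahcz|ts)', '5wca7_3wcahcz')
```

['wca', 'wca']

Alternation tries branches left to right and keeps the first one that lets the overall match succeed at that position.
Scanning left to right: at [1:4] → 'wca'; at [7:10] → 'wca'.
With no groups in the pattern, `findall` gives back each whole match — 2 here.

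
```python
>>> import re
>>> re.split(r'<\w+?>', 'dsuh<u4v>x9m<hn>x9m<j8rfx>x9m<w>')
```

['dsuh', 'x9m', 'x9m', 'x9m', '']

Splitting on the pattern gives 5 pieces.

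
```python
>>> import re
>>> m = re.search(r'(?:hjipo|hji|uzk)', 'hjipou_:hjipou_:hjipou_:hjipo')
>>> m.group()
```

`|` is ordered: at each position the engine commits to the first alternative that works.
The match spans [0:5] → 'hjipo'.

'hjipo'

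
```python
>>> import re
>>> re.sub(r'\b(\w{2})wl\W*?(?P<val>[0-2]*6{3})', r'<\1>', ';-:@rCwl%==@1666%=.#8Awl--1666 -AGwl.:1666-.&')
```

The pattern matches a word boundary (`\b`, zero-width); then exactly 2 of a word character (captured); then the literal 'wl', then zero or more of a non-word character (lazy); then zero or more of a character in [0-2], then exactly 3 of the literal '6' (captured as 'val').
The replacement refers to a captured group, so each match is rewritten using its own captured text.

';-:@<rC>%=.#<8A> -<AG>-.&'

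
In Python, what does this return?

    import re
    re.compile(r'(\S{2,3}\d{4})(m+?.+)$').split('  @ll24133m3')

['  @', 'll24133', 'm3', '']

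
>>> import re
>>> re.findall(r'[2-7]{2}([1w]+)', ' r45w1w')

['w1w']

This matches exactly 2 of a character in [2-7]; then one or more of one of [1w] (captured).
Scanning left to right: at [2:7] match '45w1w', group 1 = 'w1w'.
With a single group, `findall` returns only what that group captured — 1 item.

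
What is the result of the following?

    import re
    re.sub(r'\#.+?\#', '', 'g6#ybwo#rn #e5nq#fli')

Because the quantifier is non-greedy, it stops expanding at the earliest point where the rest of the pattern can succeed.
Matches: at [2:8] → '#ybwo#'; at [11:17] → '#e5nq#'.
Each match is replaced by ''.

'g6rn fli'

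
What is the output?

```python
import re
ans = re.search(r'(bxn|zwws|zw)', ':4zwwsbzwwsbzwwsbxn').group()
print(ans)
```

zwws

Alternation isn't longest-match — the leftmost alternative that fits at this position is chosen.
The match spans [2:6] → 'zwws'.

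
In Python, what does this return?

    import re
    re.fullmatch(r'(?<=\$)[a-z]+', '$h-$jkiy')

None

For `fullmatch`, every character of the input must be accounted for by the pattern.
Here the string isn't matched end-to-end, so the call returns None.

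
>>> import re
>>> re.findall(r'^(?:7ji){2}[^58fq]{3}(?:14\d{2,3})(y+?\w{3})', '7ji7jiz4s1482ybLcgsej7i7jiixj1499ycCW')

['ybLc']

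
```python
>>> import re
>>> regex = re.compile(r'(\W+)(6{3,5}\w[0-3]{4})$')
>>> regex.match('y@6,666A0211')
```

None

`match` is anchored at position 0; if the pattern doesn't fit there, it returns None.
Here the string doesn't start with a match, so the call returns None.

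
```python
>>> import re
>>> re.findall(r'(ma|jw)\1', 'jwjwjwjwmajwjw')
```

['jw', 'jw', 'jw']

`\1` has to match the exact text group 1 already captured.
Walking the string: at [0:4] match 'jwjw', group 1 = 'jw'; at [4:8] match 'jwjw', group 1 = 'jw'; at [10:14] match 'jwjw', group 1 = 'jw'.
`findall` collects group 1 from each match (3 total).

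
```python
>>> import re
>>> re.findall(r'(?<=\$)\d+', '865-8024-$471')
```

The positive lookaround only admits positions where the adjacent text matches; those characters stay outside the span.
Scanning left to right: at [10:13] → '471'.
`findall` yields the raw match text (1 of them) because the pattern has no groups.

['471']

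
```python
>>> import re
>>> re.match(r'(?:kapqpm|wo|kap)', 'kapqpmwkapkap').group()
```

Alternation isn't longest-match — the leftmost alternative that fits at this position is chosen.
`re.match` only tries the pattern at the start of the string.
The match spans [0:6] → 'kapqpm'.

'kapqpm'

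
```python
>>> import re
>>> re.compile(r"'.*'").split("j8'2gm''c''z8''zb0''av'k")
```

Matches to split on: at [2:23] → "'2gm''c''z8''zb0''av'".
The string is cut at each match, leaving 2 pieces.

['j8', 'k']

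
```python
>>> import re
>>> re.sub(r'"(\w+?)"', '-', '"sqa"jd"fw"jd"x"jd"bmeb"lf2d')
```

Every occurrence is swapped for '-'.

'-jd-jd-jd-lf2d'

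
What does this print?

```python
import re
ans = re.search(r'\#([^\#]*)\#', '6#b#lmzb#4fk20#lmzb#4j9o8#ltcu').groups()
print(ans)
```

The match spans [1:4] → '#b#'.
Captured: group 1 = 'b'.

('b',)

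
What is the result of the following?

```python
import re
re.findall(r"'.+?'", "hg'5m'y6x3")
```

["'5m'"]

Matches: at [2:6] → "'5m'".
Since nothing is captured, `findall` lists the 1 matched substring directly.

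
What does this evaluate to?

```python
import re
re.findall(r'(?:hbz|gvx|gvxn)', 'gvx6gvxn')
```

The regex engine tests alternatives in the order written; an earlier branch that matches wins even if a later one would match more.
Scanning left to right: at [0:3] → 'gvx'; at [4:7] → 'gvx'.
Since nothing is captured, `findall` lists the 2 matched substrings directly.

['gvx', 'gvx']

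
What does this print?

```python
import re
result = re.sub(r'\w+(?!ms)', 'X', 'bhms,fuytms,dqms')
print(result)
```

X,X,X

A negative assertion filters positions out without eating any characters.
Matches: at [0:4] → 'bhms'; at [5:11] → 'fuytms'; at [12:16] → 'dqms'.
`sub` substitutes 'X' at each match site.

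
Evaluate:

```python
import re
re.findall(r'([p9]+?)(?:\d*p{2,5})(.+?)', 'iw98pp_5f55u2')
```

This matches one or more of one of [p9] (lazy) (captured); then zero or more of a digit, then 2 to 5 of a literal 'p' (non-capturing group); then one or more of any character (lazy) (captured).
Walking the string: at [2:7] match '98pp_', groups = ('9', '_').
Multiple groups make `findall` return tuples — one 2-tuple for the one match.

[('9', '_')]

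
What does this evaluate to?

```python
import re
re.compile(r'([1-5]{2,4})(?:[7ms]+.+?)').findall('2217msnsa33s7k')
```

['221', '33']

The pattern matches 2 to 4 of a character in [1-5] (captured); then one or more of one of [7ms], then one or more of any character (lazy) (non-capturing group).
Matches: at [0:7] match '2217msn', group 1 = '221'; at [9:14] match '33s7k', group 1 = '33'.
One capturing group, so `findall` returns just the captured substring from each match — 2 in all.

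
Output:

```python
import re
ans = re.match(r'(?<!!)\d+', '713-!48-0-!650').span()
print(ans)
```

(0, 3)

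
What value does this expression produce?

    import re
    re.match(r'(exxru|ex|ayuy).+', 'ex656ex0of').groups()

With `match`, the pattern is implicitly anchored at the beginning.
The match spans [0:10] → 'ex656ex0of'.
Captured: group 1 = 'ex'.

('ex',)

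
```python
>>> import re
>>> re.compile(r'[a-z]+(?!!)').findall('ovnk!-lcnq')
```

Because the assertion is negative and zero-width, positions next to the forbidden text are skipped.
With no groups in the pattern, `findall` gives back each whole match — 2 here.

['ovn', 'lcnq']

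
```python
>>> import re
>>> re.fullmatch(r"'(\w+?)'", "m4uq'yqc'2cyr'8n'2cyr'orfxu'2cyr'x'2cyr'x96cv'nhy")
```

None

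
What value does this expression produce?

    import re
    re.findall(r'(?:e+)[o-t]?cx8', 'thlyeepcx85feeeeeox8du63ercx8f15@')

['eepcx8', 'ercx8']

Pattern: one or more of a literal 'e' (non-capturing group); then optionally a character in [o-t], then the literal 'cx8'.
Walking the string: at [4:10] → 'eepcx8'; at [24:29] → 'ercx8'.
With no groups in the pattern, `findall` gives back each whole match — 2 here.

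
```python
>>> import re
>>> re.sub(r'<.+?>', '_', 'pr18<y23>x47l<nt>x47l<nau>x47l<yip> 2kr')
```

'pr18_x47l_x47l_x47l_ 2kr'

A `+?`/`*?`/`{m,n}?` starts at its minimum and grows only as far as needed for what follows to match.
Matches: at [4:9] → '<y23>'; at [13:17] → '<nt>'; at [21:26] → '<nau>'; at [30:35] → '<yip>'.
`sub` substitutes '_' at each match site.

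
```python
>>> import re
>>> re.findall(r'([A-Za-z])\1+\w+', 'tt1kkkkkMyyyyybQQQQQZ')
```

A backreference is literal: `\1` must see the identical characters the first group matched.
Matches: at [0:21] match 'tt1kkkkkMyyyyybQQQQQZ', group 1 = 't'.
`findall` collects group 1 from the one match (1 total).

['t']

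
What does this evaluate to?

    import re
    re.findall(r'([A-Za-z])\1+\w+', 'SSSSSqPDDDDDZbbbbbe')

['S']

The backreference `\1` re-matches whatever the first group consumed, character for character.
With a single group, `findall` returns only what that group captured — 1 item.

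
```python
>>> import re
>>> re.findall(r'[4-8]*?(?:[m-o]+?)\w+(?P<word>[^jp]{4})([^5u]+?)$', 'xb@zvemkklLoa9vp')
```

Pattern: zero or more of a character in [4-8] (lazy); then one or more of a character in [m-o] (lazy) (non-capturing group); then one or more of a word character; then exactly 4 of any character except [jp] (captured as 'word'); then one or more of any character except [5u] (lazy) (captured); then anchored at the end.
Walking the string: at [6:16] match 'mkklLoa9vp', groups = ('oa9v', 'p').
2 groups means the one result is a tuple of 2 captured strings — 1 here.

[('oa9v', 'p')]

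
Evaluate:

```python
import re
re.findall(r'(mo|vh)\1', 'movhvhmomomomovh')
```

['vh', 'mo', 'mo']

`\1` is not a pattern — it's the concrete string captured by group 1, re-applied verbatim.
Scanning left to right: at [2:6] match 'vhvh', group 1 = 'vh'; at [6:10] match 'momo', group 1 = 'mo'; at [10:14] match 'momo', group 1 = 'mo'.
`findall` collects group 1 from each match (3 total).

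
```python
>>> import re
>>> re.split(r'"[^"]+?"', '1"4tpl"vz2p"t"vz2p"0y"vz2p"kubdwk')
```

['1', 'vz2p', 'vz2p', 'vz2p"kubdwk']

Matches to split on: at [1:7] → '"4tpl"'; at [11:14] → '"t"'; at [18:22] → '"0y"'.
Each match becomes a cut point; 4 segments remain.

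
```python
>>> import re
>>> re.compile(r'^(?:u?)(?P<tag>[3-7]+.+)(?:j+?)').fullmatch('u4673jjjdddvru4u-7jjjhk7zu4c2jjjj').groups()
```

The match spans [0:33] → 'u4673jjjdddvru4u-7jjjhk7zu4c2jjjj'.
Captured: group 1 = '4673jjjdddvru4u-7jjjhk7zu4c2jjj'.

('4673jjjdddvru4u-7jjjhk7zu4c2jjj',)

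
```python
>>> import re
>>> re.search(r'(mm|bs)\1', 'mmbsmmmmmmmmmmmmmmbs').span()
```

(4, 8)

A backreference is literal: `\1` must see the identical characters the first group matched.
`search` walks the string left to right and returns the first match it finds.
The match spans [4:8] → 'mmmm'.
Captured: group 1 = 'mm'.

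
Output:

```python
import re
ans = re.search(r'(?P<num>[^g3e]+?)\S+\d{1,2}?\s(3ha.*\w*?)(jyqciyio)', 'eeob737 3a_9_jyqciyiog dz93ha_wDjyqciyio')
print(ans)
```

None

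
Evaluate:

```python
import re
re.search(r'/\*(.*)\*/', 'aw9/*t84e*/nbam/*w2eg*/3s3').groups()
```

('t84e*/nbam/*w2eg',)

`search` walks the string left to right and returns the first match it finds.
The match spans [3:23] → '/*t84e*/nbam/*w2eg*/'.
Captured: group 1 = 't84e*/nbam/*w2eg'.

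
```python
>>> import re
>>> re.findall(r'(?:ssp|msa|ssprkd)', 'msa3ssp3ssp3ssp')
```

['msa', 'ssp', 'ssp', 'ssp']

`findall` yields the raw match text (4 of them) because the pattern has no groups.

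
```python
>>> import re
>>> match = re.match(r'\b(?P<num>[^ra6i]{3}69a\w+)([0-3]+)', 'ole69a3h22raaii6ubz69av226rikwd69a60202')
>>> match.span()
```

(0, 39)

This matches a word boundary (`\b`, zero-width); then exactly 3 of any character except [ra6i], then the literal '69a', then one or more of a word character (captured as 'num'); then one or more of a character in [0-3] (captured).
`match` is anchored at position 0; if the pattern doesn't fit there, it returns None.
The match spans [0:39] → 'ole69a3h22raaii6ubz69av226rikwd69a60202'.
Captured: group 1 = 'ole69a3h22raaii6ubz69av226rikwd69a6020', group 2 = '2'.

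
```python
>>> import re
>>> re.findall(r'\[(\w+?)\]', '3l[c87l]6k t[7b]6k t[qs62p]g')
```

Scanning left to right: at [2:8] match '[c87l]', group 1 = 'c87l'; at [12:16] match '[7b]', group 1 = '7b'; at [20:27] match '[qs62p]', group 1 = 'qs62p'.
`findall` collects group 1 from each match (3 total).

['c87l', '7b', 'qs62p']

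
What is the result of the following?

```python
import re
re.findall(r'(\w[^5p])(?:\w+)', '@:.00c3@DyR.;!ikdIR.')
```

['00', 'Dy', 'ik']

Because there's exactly one group, `findall` drops the full match and keeps group 1 from each hit.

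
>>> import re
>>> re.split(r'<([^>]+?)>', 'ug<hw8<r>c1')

['ug', 'hw8<r', 'c1']

Matches to split on: at [2:9] → '<hw8<r>'.
Because the pattern has a capturing group, `split` also inserts each captured text between the pieces.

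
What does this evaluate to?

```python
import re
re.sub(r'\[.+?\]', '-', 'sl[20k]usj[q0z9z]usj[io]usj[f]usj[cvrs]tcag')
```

'sl-usj-usj-usj-usj-tcag'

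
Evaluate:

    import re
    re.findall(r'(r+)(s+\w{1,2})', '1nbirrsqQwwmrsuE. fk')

[('rr', 'sqQ'), ('r', 'suE')]

Pattern: one or more of a literal 'r' (captured); then one or more of the literal 's', then 1 to 2 of a word character (captured).
Multiple groups make `findall` return tuples — one 2-tuple for each match.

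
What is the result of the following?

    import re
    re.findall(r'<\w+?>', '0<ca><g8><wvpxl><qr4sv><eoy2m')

['<ca>', '<g8>', '<wvpxl>', '<qr4sv>']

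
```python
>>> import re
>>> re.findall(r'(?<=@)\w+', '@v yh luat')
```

['v']

The lookaround is zero-width — it requires the adjacent text to match without consuming it, so the asserted text isn't part of the match.
Matches: at [1:2] → 'v'.
With no groups in the pattern, `findall` gives back each whole match — 1 here.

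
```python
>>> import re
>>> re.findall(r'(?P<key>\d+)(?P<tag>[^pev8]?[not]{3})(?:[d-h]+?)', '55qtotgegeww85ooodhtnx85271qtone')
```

This matches one or more of a digit (captured as 'key'); then optionally any character except [pev8], then exactly 3 of one of [not] (captured as 'tag'); then one or more of a character in [d-h] (lazy) (non-capturing group).
Matches: at [0:7] match '55qtotg', groups = ('55', 'qtot'); at [12:18] match '85oood', groups = ('85', 'ooo'); at [22:32] match '85271qtone', groups = ('85271', 'qton').
`findall` packs the 2 group values into a tuple for every match.

[('55', 'qtot'), ('85', 'ooo'), ('85271', 'qton')]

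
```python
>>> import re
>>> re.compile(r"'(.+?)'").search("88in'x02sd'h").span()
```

(4, 11)

The match spans [4:11] → "'x02sd'".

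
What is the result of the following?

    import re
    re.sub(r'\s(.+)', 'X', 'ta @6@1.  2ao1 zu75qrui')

'taX'

Pattern: whitespace; then one or more of any character (captured).
`sub` substitutes 'X' at each match site.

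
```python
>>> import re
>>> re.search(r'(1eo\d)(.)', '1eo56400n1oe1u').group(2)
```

'6'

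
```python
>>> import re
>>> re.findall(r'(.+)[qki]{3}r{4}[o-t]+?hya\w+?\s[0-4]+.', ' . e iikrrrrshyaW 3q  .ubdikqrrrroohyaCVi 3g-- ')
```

[' . e iikrrrrshyaW 3q  .ubd']

Pattern: one or more of any character (captured); then exactly 3 of one of [qki], then exactly 4 of the literal 'r', then one or more of a character in [o-t] (lazy); then the literal 'hya', then one or more of a word character (lazy), then whitespace; then one or more of a character in [0-4], then any character.
Matches: at [0:44] match ' . e iikrrrrshyaW 3q  .ubdikqrrrroohyaCVi 3g', group 1 = ' . e iikrrrrshyaW 3q  .ubd'.
One capturing group, so `findall` returns just the captured substring from the one match — 1 in all.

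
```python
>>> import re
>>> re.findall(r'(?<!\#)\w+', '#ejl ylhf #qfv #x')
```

`(?!…)`/`(?<!…)` only lets a position through if the neighbouring text does NOT match; no characters are consumed.
Walking the string: at [2:4] → 'jl'; at [5:9] → 'ylhf'; at [12:14] → 'fv'.
No capturing groups, so `findall` returns the 3 full match strings.

['jl', 'ylhf', 'fv']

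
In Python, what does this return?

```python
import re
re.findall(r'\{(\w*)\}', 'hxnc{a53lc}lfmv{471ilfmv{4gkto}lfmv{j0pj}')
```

['a53lc', '4gkto', 'j0pj']

Walking the string: at [4:11] match '{a53lc}', group 1 = 'a53lc'; at [24:31] match '{4gkto}', group 1 = '4gkto'; at [35:41] match '{j0pj}', group 1 = 'j0pj'.
Because there's exactly one group, `findall` drops the full match and keeps group 1 from each hit.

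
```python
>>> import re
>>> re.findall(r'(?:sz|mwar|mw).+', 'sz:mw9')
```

['sz:mw9']

Walking the string: at [0:6] → 'sz:mw9'.
Since nothing is captured, `findall` lists the 1 matched substring directly.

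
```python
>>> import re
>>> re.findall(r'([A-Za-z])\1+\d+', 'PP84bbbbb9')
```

After group 1 captures some text, `\1` only succeeds where that same text appears again.
Matches: at [0:4] match 'PP84', group 1 = 'P'; at [4:10] match 'bbbbb9', group 1 = 'b'.
Because there's exactly one group, `findall` drops the full match and keeps group 1 from each hit.

['P', 'b']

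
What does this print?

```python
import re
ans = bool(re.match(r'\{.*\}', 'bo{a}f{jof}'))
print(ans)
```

False

`re.match` won't scan ahead — the pattern has to work from the very first character.
Here position 0 doesn't satisfy it, so the call returns None, and `bool(None)` is False.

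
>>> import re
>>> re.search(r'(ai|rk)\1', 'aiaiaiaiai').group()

The backreference `\1` re-matches whatever the first group consumed, character for character.
`re.search` scans for the first position where the pattern succeeds.
The match spans [0:4] → 'aiai'.
Captured: group 1 = 'ai'.

'aiai'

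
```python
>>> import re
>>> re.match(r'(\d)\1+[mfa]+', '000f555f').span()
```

The backreference `\1` re-matches whatever the first group consumed, character for character.
`re.match` won't scan ahead — the pattern has to work from the very first character.
The match spans [0:4] → '000f'.
Captured: group 1 = '0'.

(0, 4)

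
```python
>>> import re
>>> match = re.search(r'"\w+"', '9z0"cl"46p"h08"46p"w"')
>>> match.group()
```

Unlike `match`, `search` isn't anchored — it looks for the pattern anywhere in the string.
The match spans [3:7] → '"cl"'.

'"cl"'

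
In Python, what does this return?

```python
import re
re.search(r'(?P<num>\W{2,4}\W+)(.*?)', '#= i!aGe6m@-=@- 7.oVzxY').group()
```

Pattern: 2 to 4 of a non-word character, then one or more of a non-word character (captured as 'num'); then zero or more of any character (lazy) (captured).
`re.search` tries every starting position until one works.
The match spans [0:3] → '#= '.
Captured: group 1 = '#= ', group 2 = ''.

'#= '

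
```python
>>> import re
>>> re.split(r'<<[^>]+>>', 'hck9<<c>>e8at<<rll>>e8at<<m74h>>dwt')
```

`split` removes every match and returns the 4 fragments in between.

['hck9', 'e8at', 'e8at', 'dwt']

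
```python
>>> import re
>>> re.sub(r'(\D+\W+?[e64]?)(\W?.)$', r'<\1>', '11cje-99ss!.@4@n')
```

'11cje-99<ss!.@4>'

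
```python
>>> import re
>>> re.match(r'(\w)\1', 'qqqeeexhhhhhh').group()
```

`\1` is not a pattern — it's the concrete string captured by group 1, re-applied verbatim.
`re.match` won't scan ahead — the pattern has to work from the very first character.
The match spans [0:2] → 'qq'.
Captured: group 1 = 'q'.

'qq'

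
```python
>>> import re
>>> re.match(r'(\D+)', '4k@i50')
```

None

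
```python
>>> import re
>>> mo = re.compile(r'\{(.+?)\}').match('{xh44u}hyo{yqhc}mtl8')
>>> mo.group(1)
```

The `?` after the quantifier makes it lazy — it takes as little as possible before letting the rest of the pattern try.
With `match`, the pattern is implicitly anchored at the beginning.
The match spans [0:7] → '{xh44u}'.
Captured: group 1 = 'xh44u'.

'xh44u'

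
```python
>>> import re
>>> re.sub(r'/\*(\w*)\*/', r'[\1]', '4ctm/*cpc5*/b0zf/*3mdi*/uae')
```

Matches: at [4:12] → '/*cpc5*/'; at [16:24] → '/*3mdi*/'.
Each match is replaced using the text its own group 1 captured.

'4ctm[cpc5]b0zf[3mdi]uae'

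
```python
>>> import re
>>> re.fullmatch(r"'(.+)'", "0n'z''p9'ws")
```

None

`re.fullmatch` is like wrapping the pattern in `^…$` (in single-line mode).
Here the pattern can't cover the whole string, so the call returns None.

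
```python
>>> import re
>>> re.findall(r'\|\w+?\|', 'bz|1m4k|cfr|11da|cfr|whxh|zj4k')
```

['|1m4k|', '|11da|', '|whxh|']

Since nothing is captured, `findall` lists the 3 matched substrings directly.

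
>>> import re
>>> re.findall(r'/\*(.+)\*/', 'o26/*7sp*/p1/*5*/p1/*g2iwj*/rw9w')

Scanning left to right: at [3:28] match '/*7sp*/p1/*5*/p1/*g2iwj*/', group 1 = '7sp*/p1/*5*/p1/*g2iwj'.
`findall` collects group 1 from the one match (1 total).

['7sp*/p1/*5*/p1/*g2iwj']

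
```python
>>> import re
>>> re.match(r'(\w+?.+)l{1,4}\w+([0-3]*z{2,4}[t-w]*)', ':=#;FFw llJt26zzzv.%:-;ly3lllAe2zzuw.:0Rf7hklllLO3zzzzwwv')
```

Pattern: one or more of a word character (lazy), then one or more of any character (captured); then 1 to 4 of a literal 'l', then one or more of a word character; then zero or more of a character in [0-3], then 2 to 4 of the literal 'z', then zero or more of a character in [t-w] (captured).
`re.match` won't scan ahead — the pattern has to work from the very first character.
Here position 0 doesn't satisfy it, so the call returns None.

None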